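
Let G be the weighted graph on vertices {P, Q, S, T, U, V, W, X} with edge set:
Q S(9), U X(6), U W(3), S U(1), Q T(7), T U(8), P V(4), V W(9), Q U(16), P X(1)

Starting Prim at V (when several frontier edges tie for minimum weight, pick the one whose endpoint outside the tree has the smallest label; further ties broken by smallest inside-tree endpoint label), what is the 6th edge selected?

Grow the tree from V using Prim:
Step 1: frontier [P V 4, V W 9] → take P V (4); add P.
Step 2: frontier [P X 1, V W 9] → take P X (1); add X.
Step 3: frontier [V W 9, U X 6] → take U X (6); add U.
Step 4: frontier [S U 1, U W 3, T U 8, Q U 16, V W 9] → take S U (1); add S.
Step 5: frontier [Q S 9, U W 3, T U 8, Q U 16, V W 9] → take U W (3); add W.
Step 6: frontier [Q S 9, T U 8, Q U 16] → take T U (8); add T.
Step 7: frontier [Q S 9, Q T 7, Q U 16] → take Q T (7); add Q.
The 6th edge added is T U.

T-U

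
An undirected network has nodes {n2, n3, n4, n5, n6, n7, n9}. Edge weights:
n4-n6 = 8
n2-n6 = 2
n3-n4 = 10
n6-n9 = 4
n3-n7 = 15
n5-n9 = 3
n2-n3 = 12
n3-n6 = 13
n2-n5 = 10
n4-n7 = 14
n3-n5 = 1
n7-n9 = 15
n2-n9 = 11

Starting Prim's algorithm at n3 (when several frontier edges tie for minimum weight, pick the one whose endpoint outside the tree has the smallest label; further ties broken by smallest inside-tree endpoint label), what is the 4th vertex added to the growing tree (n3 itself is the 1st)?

Grow the tree from n3 using Prim:
Step 1: frontier [n3-n5 1, n3-n4 10, n2-n3 12, n3-n6 13, n3-n7 15] → take n3-n5 (1); add n5.
Step 2: frontier [n3-n4 10, n2-n3 12, n3-n6 13, n3-n7 15, n5-n9 3, n2-n5 10] → take n5-n9 (3); add n9.
Step 3: frontier [n3-n4 10, n2-n3 12, n3-n6 13, n3-n7 15, n2-n5 10, n6-n9 4, n2-n9 11, n7-n9 15] → take n6-n9 (4); add n6.
Step 4: frontier [n3-n4 10, n2-n3 12, n3-n7 15, n2-n5 10, n2-n6 2, n4-n6 8, n2-n9 11, n7-n9 15] → take n2-n6 (2); add n2.
Step 5: frontier [n3-n4 10, n3-n7 15, n4-n6 8, n7-n9 15] → take n4-n6 (8); add n4.
Step 6: frontier [n3-n7 15, n4-n7 14, n7-n9 15] → take n4-n7 (14); add n7.
Vertex order: n3, n5, n9, n6, n2, n4, n7. The 4th vertex is n6.

n6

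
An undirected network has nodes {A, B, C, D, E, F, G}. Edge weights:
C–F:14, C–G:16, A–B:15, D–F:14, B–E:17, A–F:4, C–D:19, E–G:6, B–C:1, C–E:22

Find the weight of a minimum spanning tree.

55

Grow the tree from D using Prim:
Step 1: frontier [D–F 14, C–D 19] → take D–F (14); add F.
Step 2: frontier [C–D 19, A–F 4, C–F 14] → take A–F (4); add A.
Step 3: frontier [A–B 15, C–D 19, C–F 14] → take C–F (14); add C.
Step 4: frontier [A–B 15, B–C 1, C–G 16, C–E 22] → take B–C (1); add B.
Step 5: frontier [B–E 17, C–G 16, C–E 22] → take C–G (16); add G.
Step 6: frontier [B–E 17, C–E 22, E–G 6] → take E–G (6); add E.
MST edges: D–F, A–F, C–F, B–C, C–G, E–G; total weight 14+4+14+1+16+6 = 55.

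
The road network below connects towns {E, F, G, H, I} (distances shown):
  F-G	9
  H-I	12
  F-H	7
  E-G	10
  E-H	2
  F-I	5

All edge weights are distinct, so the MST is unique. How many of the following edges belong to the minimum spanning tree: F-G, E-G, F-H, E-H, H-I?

3

Kruskal: consider edges lightest-first.
E-H (2): add — endpoints in different components.
F-I (5): add — endpoints in different components.
F-H (7): add — endpoints in different components.
F-G (9): add — endpoints in different components.
MST edge set: {E-H, F-I, F-H, F-G}.
Of the listed edges, {F-G, F-H, E-H} are in the MST → 3.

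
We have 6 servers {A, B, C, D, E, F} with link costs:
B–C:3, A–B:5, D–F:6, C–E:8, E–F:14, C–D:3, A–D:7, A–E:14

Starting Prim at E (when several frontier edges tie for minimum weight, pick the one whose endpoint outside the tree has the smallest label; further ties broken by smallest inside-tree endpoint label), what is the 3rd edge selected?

Grow the tree from E using Prim:
Step 1: frontier [C–E 8, A–E 14, E–F 14] → take C–E (8); add C.
Step 2: frontier [B–C 3, C–D 3, A–E 14, E–F 14] → take B–C (3); add B.
Step 3: frontier [A–B 5, C–D 3, A–E 14, E–F 14] → take C–D (3); add D.
Step 4: frontier [A–B 5, D–F 6, A–D 7, A–E 14, E–F 14] → take A–B (5); add A.
Step 5: frontier [D–F 6, E–F 14] → take D–F (6); add F.
The 3rd edge added is C–D.

C-D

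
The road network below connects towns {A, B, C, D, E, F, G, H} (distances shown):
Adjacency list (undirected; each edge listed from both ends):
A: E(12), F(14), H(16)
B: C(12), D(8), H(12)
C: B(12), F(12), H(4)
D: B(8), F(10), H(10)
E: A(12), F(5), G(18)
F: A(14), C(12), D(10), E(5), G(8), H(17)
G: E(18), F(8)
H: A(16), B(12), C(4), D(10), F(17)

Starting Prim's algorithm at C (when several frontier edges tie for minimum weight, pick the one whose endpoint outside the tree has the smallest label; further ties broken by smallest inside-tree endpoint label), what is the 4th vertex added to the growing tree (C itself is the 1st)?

Prim's algorithm from C:
Step 1: frontier [C—H 4, B—C 12, C—F 12] → take C—H (4); add H.
Step 2: frontier [B—C 12, C—F 12, D—H 10, B—H 12, A—H 16, F—H 17] → take D—H (10); add D.
Step 3: frontier [B—C 12, C—F 12, B—D 8, D—F 10, B—H 12, A—H 16, F—H 17] → take B—D (8); add B.
Step 4: frontier [C—F 12, D—F 10, A—H 16, F—H 17] → take D—F (10); add F.
Step 5: frontier [E—F 5, F—G 8, A—F 14, A—H 16] → take E—F (5); add E.
Step 6: frontier [A—E 12, E—G 18, F—G 8, A—F 14, A—H 16] → take F—G (8); add G.
Step 7: frontier [A—E 12, A—F 14, A—H 16] → take A—E (12); add A.
Vertex order: C, H, D, B, F, E, G, A. The 4th vertex is B.

B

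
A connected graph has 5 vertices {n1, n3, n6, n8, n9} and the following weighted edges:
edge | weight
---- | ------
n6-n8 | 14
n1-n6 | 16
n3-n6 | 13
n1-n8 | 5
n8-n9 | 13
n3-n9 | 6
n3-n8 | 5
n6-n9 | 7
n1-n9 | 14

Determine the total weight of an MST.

23

Prim, starting at n1.
Step 1: cheapest edge leaving the tree is n1-n8 (5); add n8.
Step 2: cheapest edge leaving the tree is n3-n8 (5); add n3.
Step 3: cheapest edge leaving the tree is n3-n9 (6); add n9.
Step 4: cheapest edge leaving the tree is n6-n9 (7); add n6.
MST edges: n1-n8, n3-n8, n3-n9, n6-n9; total weight 5+5+6+7 = 23.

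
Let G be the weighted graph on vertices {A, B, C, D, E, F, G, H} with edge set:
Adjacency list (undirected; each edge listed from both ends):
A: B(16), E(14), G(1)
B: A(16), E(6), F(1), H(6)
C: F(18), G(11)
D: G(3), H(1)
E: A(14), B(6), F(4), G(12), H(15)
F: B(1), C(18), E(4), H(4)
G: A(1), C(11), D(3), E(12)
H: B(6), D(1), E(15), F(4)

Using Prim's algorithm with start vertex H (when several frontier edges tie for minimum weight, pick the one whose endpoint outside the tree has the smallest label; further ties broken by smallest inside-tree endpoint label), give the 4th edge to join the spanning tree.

Grow the tree from H using Prim:
Step 1: cheapest edge leaving the tree is D–H (1); add D.
Step 2: cheapest edge leaving the tree is D–G (3); add G.
Step 3: cheapest edge leaving the tree is A–G (1); add A.
Step 4: cheapest edge leaving the tree is F–H (4); add F.
Step 5: cheapest edge leaving the tree is B–F (1); add B.
Step 6: cheapest edge leaving the tree is E–F (4); add E.
Step 7: cheapest edge leaving the tree is C–G (11); add C.
The 4th edge added is F–H.

F-H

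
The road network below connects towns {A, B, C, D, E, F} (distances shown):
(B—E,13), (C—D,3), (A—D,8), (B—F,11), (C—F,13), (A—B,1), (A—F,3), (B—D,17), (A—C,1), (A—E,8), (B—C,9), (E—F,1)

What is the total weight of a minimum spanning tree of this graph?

Prim's algorithm from F:
Step 1: frontier [E—F 1, A—F 3, B—F 11, C—F 13] → take E—F (1); add E.
Step 2: frontier [A—E 8, B—E 13, A—F 3, B—F 11, C—F 13] → take A—F (3); add A.
Step 3: frontier [A—B 1, A—C 1, A—D 8, B—E 13, B—F 11, C—F 13] → take A—B (1); add B.
Step 4: frontier [A—C 1, A—D 8, B—C 9, B—D 17, C—F 13] → take A—C (1); add C.
Step 5: frontier [A—D 8, B—D 17, C—D 3] → take C—D (3); add D.
MST edges: E—F, A—F, A—B, A—C, C—D; total weight 1+3+1+1+3 = 9.

9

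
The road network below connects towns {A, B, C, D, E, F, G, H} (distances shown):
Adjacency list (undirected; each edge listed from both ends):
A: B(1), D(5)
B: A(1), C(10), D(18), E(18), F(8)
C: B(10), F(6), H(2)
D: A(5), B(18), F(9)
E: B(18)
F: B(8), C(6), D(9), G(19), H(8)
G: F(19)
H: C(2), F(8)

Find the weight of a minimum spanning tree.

59

Kruskal: consider edges lightest-first.
A B (1): add — endpoints in different components.
C H (2): add — endpoints in different components.
A D (5): add — endpoints in different components.
C F (6): add — endpoints in different components.
B F (8): add — endpoints in different components.
F H (8): skip — F and H already connected.
D F (9): skip — D and F already connected.
B C (10): skip — B and C already connected.
B D (18): skip — B and D already connected.
B E (18): add — endpoints in different components.
F G (19): add — endpoints in different components.
MST edges: A B, C H, A D, C F, B F, B E, F G; total weight 1+2+5+6+8+18+19 = 59.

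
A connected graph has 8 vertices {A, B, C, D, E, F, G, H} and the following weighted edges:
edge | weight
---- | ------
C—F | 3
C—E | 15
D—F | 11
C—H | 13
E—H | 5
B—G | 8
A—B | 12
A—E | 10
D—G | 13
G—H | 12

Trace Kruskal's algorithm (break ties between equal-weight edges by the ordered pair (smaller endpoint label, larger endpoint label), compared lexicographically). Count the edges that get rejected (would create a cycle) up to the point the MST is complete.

Sort edges by weight, then run Kruskal:
C—F (3): add — endpoints in different components.
E—H (5): add — endpoints in different components.
B—G (8): add — endpoints in different components.
A—E (10): add — endpoints in different components.
D—F (11): add — endpoints in different components.
A—B (12): add — endpoints in different components.
G—H (12): skip — G and H already connected.
C—H (13): add — endpoints in different components.
Edges rejected before the tree was complete: 1.

1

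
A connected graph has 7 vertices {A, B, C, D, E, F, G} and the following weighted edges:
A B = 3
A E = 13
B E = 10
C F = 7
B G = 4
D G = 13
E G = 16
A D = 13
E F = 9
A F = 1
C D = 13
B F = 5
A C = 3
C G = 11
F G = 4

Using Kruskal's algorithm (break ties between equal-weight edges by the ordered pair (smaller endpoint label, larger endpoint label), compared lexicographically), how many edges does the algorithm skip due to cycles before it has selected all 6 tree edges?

5

Kruskal's algorithm — process edges by increasing weight (ties by edge label):
A F (1): add. Components now {A,F} {B} {C} {D} {E} {G}
A B (3): add. Components now {A,B,F} {C} {D} {E} {G}
A C (3): add. Components now {A,B,C,F} {D} {E} {G}
B G (4): add. Components now {A,B,C,F,G} {D} {E}
F G (4): skip — F and G already connected.
B F (5): skip — B and F already connected.
C F (7): skip — C and F already connected.
E F (9): add. Components now {A,B,C,E,F,G} {D}
B E (10): skip — B and E already connected.
C G (11): skip — C and G already connected.
A D (13): add. Components now {A,B,C,D,E,F,G}
Edges rejected before the tree was complete: 5.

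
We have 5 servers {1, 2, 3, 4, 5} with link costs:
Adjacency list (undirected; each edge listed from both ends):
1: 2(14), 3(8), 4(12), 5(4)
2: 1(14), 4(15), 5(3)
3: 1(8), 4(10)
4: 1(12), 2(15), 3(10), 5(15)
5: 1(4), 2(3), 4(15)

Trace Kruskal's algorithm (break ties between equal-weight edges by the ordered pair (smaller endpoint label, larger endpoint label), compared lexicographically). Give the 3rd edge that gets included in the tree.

1-3

Kruskal: consider edges lightest-first.
2-5 (3): add — endpoints in different components.
1-5 (4): add — endpoints in different components.
1-3 (8): add — endpoints in different components.
3-4 (10): add — endpoints in different components.
The 3rd edge added is 1-3.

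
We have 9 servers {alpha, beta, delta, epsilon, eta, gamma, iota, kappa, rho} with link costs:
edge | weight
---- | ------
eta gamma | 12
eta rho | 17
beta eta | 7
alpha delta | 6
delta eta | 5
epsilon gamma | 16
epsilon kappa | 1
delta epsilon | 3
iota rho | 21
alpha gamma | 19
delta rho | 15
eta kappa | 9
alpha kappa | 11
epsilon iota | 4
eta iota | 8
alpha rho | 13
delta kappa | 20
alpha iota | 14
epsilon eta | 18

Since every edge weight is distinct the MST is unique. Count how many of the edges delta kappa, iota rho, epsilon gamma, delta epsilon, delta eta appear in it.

Sort edges by weight, then run Kruskal:
epsilon kappa (1): add — endpoints in different components.
delta epsilon (3): add — endpoints in different components.
epsilon iota (4): add — endpoints in different components.
delta eta (5): add — endpoints in different components.
alpha delta (6): add — endpoints in different components.
beta eta (7): add — endpoints in different components.
eta iota (8): skip — eta and iota already connected.
eta kappa (9): skip — eta and kappa already connected.
alpha kappa (11): skip — alpha and kappa already connected.
eta gamma (12): add — endpoints in different components.
alpha rho (13): add — endpoints in different components.
MST edge set: {epsilon kappa, delta epsilon, epsilon iota, delta eta, alpha delta, beta eta, eta gamma, alpha rho}.
Of the listed edges, {delta epsilon, delta eta} are in the MST → 2.

2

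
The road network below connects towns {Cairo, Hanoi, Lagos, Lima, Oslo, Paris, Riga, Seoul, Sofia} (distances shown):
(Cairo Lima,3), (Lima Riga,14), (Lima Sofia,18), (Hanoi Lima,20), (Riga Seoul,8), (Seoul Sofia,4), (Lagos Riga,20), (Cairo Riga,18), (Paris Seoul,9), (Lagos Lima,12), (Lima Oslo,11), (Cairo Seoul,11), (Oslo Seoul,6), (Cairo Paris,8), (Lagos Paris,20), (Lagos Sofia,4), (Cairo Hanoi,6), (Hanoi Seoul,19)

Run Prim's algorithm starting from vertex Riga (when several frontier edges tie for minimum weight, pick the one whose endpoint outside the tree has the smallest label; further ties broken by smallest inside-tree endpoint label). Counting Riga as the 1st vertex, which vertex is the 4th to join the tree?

Lagos

Prim's algorithm from Riga:
Step 1: cheapest edge leaving the tree is Riga Seoul (8); add Seoul.
Step 2: cheapest edge leaving the tree is Seoul Sofia (4); add Sofia.
Step 3: cheapest edge leaving the tree is Lagos Sofia (4); add Lagos.
Step 4: cheapest edge leaving the tree is Oslo Seoul (6); add Oslo.
Step 5: cheapest edge leaving the tree is Paris Seoul (9); add Paris.
Step 6: cheapest edge leaving the tree is Cairo Paris (8); add Cairo.
Step 7: cheapest edge leaving the tree is Cairo Lima (3); add Lima.
Step 8: cheapest edge leaving the tree is Cairo Hanoi (6); add Hanoi.
Vertex order: Riga, Seoul, Sofia, Lagos, Oslo, Paris, Cairo, Lima, Hanoi. The 4th vertex is Lagos.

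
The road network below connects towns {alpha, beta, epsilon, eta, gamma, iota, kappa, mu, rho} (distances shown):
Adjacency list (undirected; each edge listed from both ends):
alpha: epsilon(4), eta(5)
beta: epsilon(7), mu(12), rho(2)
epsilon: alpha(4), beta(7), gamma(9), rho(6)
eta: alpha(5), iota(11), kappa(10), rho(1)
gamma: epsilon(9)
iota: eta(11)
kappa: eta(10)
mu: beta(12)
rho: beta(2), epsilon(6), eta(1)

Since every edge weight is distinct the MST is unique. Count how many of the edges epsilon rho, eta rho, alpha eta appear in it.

Sort edges by weight, then run Kruskal:
eta rho (1): add — endpoints in different components.
beta rho (2): add — endpoints in different components.
alpha epsilon (4): add — endpoints in different components.
alpha eta (5): add — endpoints in different components.
epsilon rho (6): skip — rho and epsilon already connected.
beta epsilon (7): skip — epsilon and beta already connected.
epsilon gamma (9): add — endpoints in different components.
eta kappa (10): add — endpoints in different components.
eta iota (11): add — endpoints in different components.
beta mu (12): add — endpoints in different components.
MST edge set: {eta rho, beta rho, alpha epsilon, alpha eta, epsilon gamma, eta kappa, eta iota, beta mu}.
Of the listed edges, {eta rho, alpha eta} are in the MST → 2.

2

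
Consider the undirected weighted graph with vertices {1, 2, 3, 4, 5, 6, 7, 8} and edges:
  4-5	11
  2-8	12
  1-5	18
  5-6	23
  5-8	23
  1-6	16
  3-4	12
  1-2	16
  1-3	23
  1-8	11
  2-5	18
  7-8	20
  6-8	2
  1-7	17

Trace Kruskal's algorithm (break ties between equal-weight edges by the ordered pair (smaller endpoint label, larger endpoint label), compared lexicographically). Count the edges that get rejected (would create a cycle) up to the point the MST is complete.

Kruskal's algorithm — process edges by increasing weight (ties by edge label):
6-8 (2): add — endpoints in different components.
1-8 (11): add — endpoints in different components.
4-5 (11): add — endpoints in different components.
2-8 (12): add — endpoints in different components.
3-4 (12): add — endpoints in different components.
1-2 (16): skip — 1 and 2 already connected.
1-6 (16): skip — 1 and 6 already connected.
1-7 (17): add — endpoints in different components.
1-5 (18): add — endpoints in different components.
Edges rejected before the tree was complete: 2.

2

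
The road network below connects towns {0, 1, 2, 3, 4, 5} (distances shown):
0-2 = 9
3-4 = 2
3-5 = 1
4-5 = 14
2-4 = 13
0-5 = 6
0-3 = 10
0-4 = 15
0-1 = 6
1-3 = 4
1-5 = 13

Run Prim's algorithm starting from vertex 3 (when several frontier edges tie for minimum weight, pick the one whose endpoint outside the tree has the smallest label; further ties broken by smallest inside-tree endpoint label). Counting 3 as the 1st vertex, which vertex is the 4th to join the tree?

Prim, starting at 3.
Step 1: frontier [3-5 1, 3-4 2, 1-3 4, 0-3 10] → take 3-5 (1); add 5.
Step 2: frontier [3-4 2, 1-3 4, 0-3 10, 0-5 6, 1-5 13, 4-5 14] → take 3-4 (2); add 4.
Step 3: frontier [1-3 4, 0-3 10, 2-4 13, 0-4 15, 0-5 6, 1-5 13] → take 1-3 (4); add 1.
Step 4: frontier [0-1 6, 0-3 10, 2-4 13, 0-4 15, 0-5 6] → take 0-1 (6); add 0.
Step 5: frontier [0-2 9, 2-4 13] → take 0-2 (9); add 2.
Vertex order: 3, 5, 4, 1, 0, 2. The 4th vertex is 1.

1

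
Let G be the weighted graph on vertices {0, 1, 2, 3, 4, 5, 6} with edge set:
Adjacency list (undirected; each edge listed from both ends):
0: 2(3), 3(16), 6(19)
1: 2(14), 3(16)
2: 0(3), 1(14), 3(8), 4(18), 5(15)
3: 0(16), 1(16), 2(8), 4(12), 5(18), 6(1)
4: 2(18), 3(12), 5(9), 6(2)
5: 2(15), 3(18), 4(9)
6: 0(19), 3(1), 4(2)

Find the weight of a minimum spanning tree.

Prim's algorithm from 5:
Step 1: cheapest edge leaving the tree is 4 5 (9); add 4.
Step 2: cheapest edge leaving the tree is 4 6 (2); add 6.
Step 3: cheapest edge leaving the tree is 3 6 (1); add 3.
Step 4: cheapest edge leaving the tree is 2 3 (8); add 2.
Step 5: cheapest edge leaving the tree is 0 2 (3); add 0.
Step 6: cheapest edge leaving the tree is 1 2 (14); add 1.
MST edges: 4 5, 4 6, 3 6, 2 3, 0 2, 1 2; total weight 9+2+1+8+3+14 = 37.

37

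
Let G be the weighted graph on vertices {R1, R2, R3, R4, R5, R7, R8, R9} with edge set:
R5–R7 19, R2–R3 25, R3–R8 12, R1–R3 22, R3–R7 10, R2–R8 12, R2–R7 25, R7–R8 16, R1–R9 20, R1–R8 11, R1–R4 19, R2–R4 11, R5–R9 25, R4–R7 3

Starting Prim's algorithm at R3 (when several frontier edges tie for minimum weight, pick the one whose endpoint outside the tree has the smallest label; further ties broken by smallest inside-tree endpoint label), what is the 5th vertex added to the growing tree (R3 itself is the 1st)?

Grow the tree from R3 using Prim:
Step 1: frontier [R3–R7 10, R3–R8 12, R1–R3 22, R2–R3 25] → take R3–R7 (10); add R7.
Step 2: frontier [R3–R8 12, R1–R3 22, R2–R3 25, R4–R7 3, R7–R8 16, R5–R7 19, R2–R7 25] → take R4–R7 (3); add R4.
Step 3: frontier [R3–R8 12, R1–R3 22, R2–R3 25, R2–R4 11, R1–R4 19, R7–R8 16, R5–R7 19, R2–R7 25] → take R2–R4 (11); add R2.
Step 4: frontier [R2–R8 12, R3–R8 12, R1–R3 22, R1–R4 19, R7–R8 16, R5–R7 19] → take R2–R8 (12); add R8.
Step 5: frontier [R1–R3 22, R1–R4 19, R5–R7 19, R1–R8 11] → take R1–R8 (11); add R1.
Step 6: frontier [R1–R9 20, R5–R7 19] → take R5–R7 (19); add R5.
Step 7: frontier [R1–R9 20, R5–R9 25] → take R1–R9 (20); add R9.
Vertex order: R3, R7, R4, R2, R8, R1, R5, R9. The 5th vertex is R8.

R8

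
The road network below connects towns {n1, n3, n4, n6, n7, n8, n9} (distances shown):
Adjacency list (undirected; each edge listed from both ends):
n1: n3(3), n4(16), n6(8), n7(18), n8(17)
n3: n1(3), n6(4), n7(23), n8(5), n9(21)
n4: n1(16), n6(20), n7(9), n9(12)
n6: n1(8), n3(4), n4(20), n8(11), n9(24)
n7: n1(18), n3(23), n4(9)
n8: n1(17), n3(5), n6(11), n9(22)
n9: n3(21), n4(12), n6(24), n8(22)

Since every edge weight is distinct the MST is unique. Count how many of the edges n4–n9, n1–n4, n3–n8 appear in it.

Kruskal: consider edges lightest-first.
n1–n3 (3): add. Components now {n1,n3} {n6} {n7} {n4} {n9} {n8}
n3–n6 (4): add. Components now {n1,n3,n6} {n7} {n4} {n9} {n8}
n3–n8 (5): add. Components now {n1,n3,n6,n8} {n7} {n4} {n9}
n1–n6 (8): skip — n1 and n6 already connected.
n4–n7 (9): add. Components now {n1,n3,n6,n8} {n4,n7} {n9}
n6–n8 (11): skip — n6 and n8 already connected.
n4–n9 (12): add. Components now {n1,n3,n6,n8} {n4,n7,n9}
n1–n4 (16): add. Components now {n1,n3,n4,n6,n7,n8,n9}
MST edge set: {n1–n3, n3–n6, n3–n8, n4–n7, n4–n9, n1–n4}.
Of the listed edges, {n4–n9, n1–n4, n3–n8} are in the MST → 3.

3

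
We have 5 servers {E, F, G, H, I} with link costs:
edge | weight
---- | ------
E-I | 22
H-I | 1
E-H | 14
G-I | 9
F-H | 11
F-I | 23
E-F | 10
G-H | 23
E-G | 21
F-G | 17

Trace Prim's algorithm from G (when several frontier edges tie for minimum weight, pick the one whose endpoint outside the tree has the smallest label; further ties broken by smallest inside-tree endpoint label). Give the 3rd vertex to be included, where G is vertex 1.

H

Grow the tree from G using Prim:
Step 1: frontier [G-I 9, F-G 17, E-G 21, G-H 23] → take G-I (9); add I.
Step 2: frontier [F-G 17, E-G 21, G-H 23, H-I 1, E-I 22, F-I 23] → take H-I (1); add H.
Step 3: frontier [F-G 17, E-G 21, F-H 11, E-H 14, E-I 22, F-I 23] → take F-H (11); add F.
Step 4: frontier [E-F 10, E-G 21, E-H 14, E-I 22] → take E-F (10); add E.
Vertex order: G, I, H, F, E. The 3rd vertex is H.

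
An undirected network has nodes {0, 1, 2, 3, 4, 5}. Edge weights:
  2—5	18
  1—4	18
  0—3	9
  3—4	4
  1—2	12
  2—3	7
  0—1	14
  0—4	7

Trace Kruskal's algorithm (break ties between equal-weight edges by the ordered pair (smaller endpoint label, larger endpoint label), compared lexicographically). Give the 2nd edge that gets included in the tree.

Kruskal's algorithm — process edges by increasing weight (ties by edge label):
3—4 (4): add. Components now {0} {1} {2} {3,4} {5}
0—4 (7): add. Components now {0,3,4} {1} {2} {5}
2—3 (7): add. Components now {0,2,3,4} {1} {5}
0—3 (9): skip — 0 and 3 already connected.
1—2 (12): add. Components now {0,1,2,3,4} {5}
0—1 (14): skip — 0 and 1 already connected.
1—4 (18): skip — 1 and 4 already connected.
2—5 (18): add. Components now {0,1,2,3,4,5}
The 2nd edge added is 0—4.

0-4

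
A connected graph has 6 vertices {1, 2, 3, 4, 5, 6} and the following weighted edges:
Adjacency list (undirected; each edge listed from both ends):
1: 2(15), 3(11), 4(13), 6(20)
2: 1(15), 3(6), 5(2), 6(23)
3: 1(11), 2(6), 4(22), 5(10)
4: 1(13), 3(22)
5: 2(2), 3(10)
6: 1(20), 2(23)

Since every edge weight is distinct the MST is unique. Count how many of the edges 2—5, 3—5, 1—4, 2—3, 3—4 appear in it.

3

Kruskal's algorithm — process edges by increasing weight (ties by edge label):
2—5 (2): add — endpoints in different components.
2—3 (6): add — endpoints in different components.
3—5 (10): skip — 3 and 5 already connected.
1—3 (11): add — endpoints in different components.
1—4 (13): add — endpoints in different components.
1—2 (15): skip — 1 and 2 already connected.
1—6 (20): add — endpoints in different components.
MST edge set: {2—5, 2—3, 1—3, 1—4, 1—6}.
Of the listed edges, {2—5, 1—4, 2—3} are in the MST → 3.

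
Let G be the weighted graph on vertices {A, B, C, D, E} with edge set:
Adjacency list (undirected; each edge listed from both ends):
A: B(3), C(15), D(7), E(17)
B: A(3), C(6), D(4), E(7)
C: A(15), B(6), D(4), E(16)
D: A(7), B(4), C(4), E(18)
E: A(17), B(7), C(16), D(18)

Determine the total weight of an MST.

Kruskal: consider edges lightest-first.
A-B (3): add — endpoints in different components.
B-D (4): add — endpoints in different components.
C-D (4): add — endpoints in different components.
B-C (6): skip — B and C already connected.
A-D (7): skip — A and D already connected.
B-E (7): add — endpoints in different components.
MST edges: A-B, B-D, C-D, B-E; total weight 3+4+4+7 = 18.

18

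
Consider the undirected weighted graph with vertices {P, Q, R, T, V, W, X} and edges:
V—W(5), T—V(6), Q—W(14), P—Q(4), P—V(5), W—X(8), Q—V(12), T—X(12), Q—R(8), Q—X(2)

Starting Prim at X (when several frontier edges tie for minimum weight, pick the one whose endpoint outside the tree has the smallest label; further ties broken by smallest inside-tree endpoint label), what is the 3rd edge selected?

P-V

Prim's algorithm from X:
Step 1: frontier [Q—X 2, W—X 8, T—X 12] → take Q—X (2); add Q.
Step 2: frontier [P—Q 4, Q—R 8, Q—V 12, Q—W 14, W—X 8, T—X 12] → take P—Q (4); add P.
Step 3: frontier [P—V 5, Q—R 8, Q—V 12, Q—W 14, W—X 8, T—X 12] → take P—V (5); add V.
Step 4: frontier [Q—R 8, Q—W 14, V—W 5, T—V 6, W—X 8, T—X 12] → take V—W (5); add W.
Step 5: frontier [Q—R 8, T—V 6, T—X 12] → take T—V (6); add T.
Step 6: frontier [Q—R 8] → take Q—R (8); add R.
The 3rd edge added is P—V.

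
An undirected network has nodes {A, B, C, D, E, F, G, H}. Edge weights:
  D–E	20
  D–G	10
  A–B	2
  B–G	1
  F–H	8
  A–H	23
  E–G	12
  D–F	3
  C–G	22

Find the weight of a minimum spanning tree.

Prim's algorithm from A:
Step 1: frontier [A–B 2, A–H 23] → take A–B (2); add B.
Step 2: frontier [A–H 23, B–G 1] → take B–G (1); add G.
Step 3: frontier [A–H 23, D–G 10, E–G 12, C–G 22] → take D–G (10); add D.
Step 4: frontier [A–H 23, D–F 3, D–E 20, E–G 12, C–G 22] → take D–F (3); add F.
Step 5: frontier [A–H 23, D–E 20, F–H 8, E–G 12, C–G 22] → take F–H (8); add H.
Step 6: frontier [D–E 20, E–G 12, C–G 22] → take E–G (12); add E.
Step 7: frontier [C–G 22] → take C–G (22); add C.
MST edges: A–B, B–G, D–G, D–F, F–H, E–G, C–G; total weight 2+1+10+3+8+12+22 = 58.

58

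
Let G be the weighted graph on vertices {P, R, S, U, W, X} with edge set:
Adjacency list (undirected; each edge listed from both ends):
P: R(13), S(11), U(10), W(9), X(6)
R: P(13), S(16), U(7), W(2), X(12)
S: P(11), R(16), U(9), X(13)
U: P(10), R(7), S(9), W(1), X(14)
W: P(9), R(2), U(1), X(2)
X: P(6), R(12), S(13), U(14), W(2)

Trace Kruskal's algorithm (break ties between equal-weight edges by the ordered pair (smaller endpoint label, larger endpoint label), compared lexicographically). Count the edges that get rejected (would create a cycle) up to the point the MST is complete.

2

Kruskal: consider edges lightest-first.
U-W (1): add. Components now {P} {X} {U,W} {S} {R}
R-W (2): add. Components now {P} {X} {R,U,W} {S}
W-X (2): add. Components now {P} {R,U,W,X} {S}
P-X (6): add. Components now {P,R,U,W,X} {S}
R-U (7): skip — U and R already connected.
P-W (9): skip — P and W already connected.
S-U (9): add. Components now {P,R,S,U,W,X}
Edges rejected before the tree was complete: 2.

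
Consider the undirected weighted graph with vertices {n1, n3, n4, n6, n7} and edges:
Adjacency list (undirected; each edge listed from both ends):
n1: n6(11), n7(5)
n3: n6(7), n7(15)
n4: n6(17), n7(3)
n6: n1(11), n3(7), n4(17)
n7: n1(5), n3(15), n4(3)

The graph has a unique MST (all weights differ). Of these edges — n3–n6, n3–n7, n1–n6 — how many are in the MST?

2

Kruskal's algorithm — process edges by increasing weight (ties by edge label):
n4–n7 (3): add — endpoints in different components.
n1–n7 (5): add — endpoints in different components.
n3–n6 (7): add — endpoints in different components.
n1–n6 (11): add — endpoints in different components.
MST edge set: {n4–n7, n1–n7, n3–n6, n1–n6}.
Of the listed edges, {n3–n6, n1–n6} are in the MST → 2.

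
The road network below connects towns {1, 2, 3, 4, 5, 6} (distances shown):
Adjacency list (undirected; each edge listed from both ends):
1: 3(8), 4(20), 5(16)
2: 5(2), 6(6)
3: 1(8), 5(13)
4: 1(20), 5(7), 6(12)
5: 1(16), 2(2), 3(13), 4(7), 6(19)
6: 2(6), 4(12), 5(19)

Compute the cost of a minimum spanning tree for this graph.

Prim's algorithm from 5:
Step 1: frontier [2-5 2, 4-5 7, 3-5 13, 1-5 16, 5-6 19] → take 2-5 (2); add 2.
Step 2: frontier [2-6 6, 4-5 7, 3-5 13, 1-5 16, 5-6 19] → take 2-6 (6); add 6.
Step 3: frontier [4-5 7, 3-5 13, 1-5 16, 4-6 12] → take 4-5 (7); add 4.
Step 4: frontier [1-4 20, 3-5 13, 1-5 16] → take 3-5 (13); add 3.
Step 5: frontier [1-3 8, 1-4 20, 1-5 16] → take 1-3 (8); add 1.
MST edges: 2-5, 2-6, 4-5, 3-5, 1-3; total weight 2+6+7+13+8 = 36.

36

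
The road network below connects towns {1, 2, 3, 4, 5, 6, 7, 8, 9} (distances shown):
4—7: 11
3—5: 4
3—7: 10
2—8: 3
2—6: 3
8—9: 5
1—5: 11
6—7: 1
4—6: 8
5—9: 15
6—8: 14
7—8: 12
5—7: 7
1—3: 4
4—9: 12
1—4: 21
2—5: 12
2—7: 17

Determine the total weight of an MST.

35

Kruskal's algorithm — process edges by increasing weight (ties by edge label):
6—7 (1): add — endpoints in different components.
2—6 (3): add — endpoints in different components.
2—8 (3): add — endpoints in different components.
1—3 (4): add — endpoints in different components.
3—5 (4): add — endpoints in different components.
8—9 (5): add — endpoints in different components.
5—7 (7): add — endpoints in different components.
4—6 (8): add — endpoints in different components.
MST edges: 6—7, 2—6, 2—8, 1—3, 3—5, 8—9, 5—7, 4—6; total weight 1+3+3+4+4+5+7+8 = 35.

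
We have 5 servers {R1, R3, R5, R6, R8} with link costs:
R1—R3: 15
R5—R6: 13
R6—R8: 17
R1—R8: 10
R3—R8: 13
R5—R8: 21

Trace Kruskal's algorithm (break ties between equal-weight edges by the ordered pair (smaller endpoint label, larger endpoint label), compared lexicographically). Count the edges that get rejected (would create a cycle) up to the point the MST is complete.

Kruskal: consider edges lightest-first.
R1—R8 (10): add. Components now {R5} {R1,R8} {R6} {R3}
R3—R8 (13): add. Components now {R5} {R1,R3,R8} {R6}
R5—R6 (13): add. Components now {R5,R6} {R1,R3,R8}
R1—R3 (15): skip — R1 and R3 already connected.
R6—R8 (17): add. Components now {R1,R3,R5,R6,R8}
Edges rejected before the tree was complete: 1.

1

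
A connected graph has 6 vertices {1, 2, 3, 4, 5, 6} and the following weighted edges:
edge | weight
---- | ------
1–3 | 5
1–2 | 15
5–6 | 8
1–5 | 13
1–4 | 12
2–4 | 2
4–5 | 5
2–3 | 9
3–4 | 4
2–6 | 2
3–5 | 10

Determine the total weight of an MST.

18

Grow the tree from 2 using Prim:
Step 1: frontier [2–4 2, 2–6 2, 2–3 9, 1–2 15] → take 2–4 (2); add 4.
Step 2: frontier [2–6 2, 2–3 9, 1–2 15, 3–4 4, 4–5 5, 1–4 12] → take 2–6 (2); add 6.
Step 3: frontier [2–3 9, 1–2 15, 3–4 4, 4–5 5, 1–4 12, 5–6 8] → take 3–4 (4); add 3.
Step 4: frontier [1–2 15, 1–3 5, 3–5 10, 4–5 5, 1–4 12, 5–6 8] → take 1–3 (5); add 1.
Step 5: frontier [1–5 13, 3–5 10, 4–5 5, 5–6 8] → take 4–5 (5); add 5.
MST edges: 2–4, 2–6, 3–4, 1–3, 4–5; total weight 2+2+4+5+5 = 18.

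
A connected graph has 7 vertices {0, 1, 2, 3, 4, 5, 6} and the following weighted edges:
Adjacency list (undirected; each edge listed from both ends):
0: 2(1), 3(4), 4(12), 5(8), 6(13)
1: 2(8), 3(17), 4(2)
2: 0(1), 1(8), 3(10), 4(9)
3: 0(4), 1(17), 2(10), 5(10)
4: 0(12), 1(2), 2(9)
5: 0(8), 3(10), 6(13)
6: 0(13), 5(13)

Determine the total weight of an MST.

Kruskal: consider edges lightest-first.
0–2 (1): add — endpoints in different components.
1–4 (2): add — endpoints in different components.
0–3 (4): add — endpoints in different components.
0–5 (8): add — endpoints in different components.
1–2 (8): add — endpoints in different components.
2–4 (9): skip — 2 and 4 already connected.
2–3 (10): skip — 2 and 3 already connected.
3–5 (10): skip — 3 and 5 already connected.
0–4 (12): skip — 0 and 4 already connected.
0–6 (13): add — endpoints in different components.
MST edges: 0–2, 1–4, 0–3, 0–5, 1–2, 0–6; total weight 1+2+4+8+8+13 = 36.

36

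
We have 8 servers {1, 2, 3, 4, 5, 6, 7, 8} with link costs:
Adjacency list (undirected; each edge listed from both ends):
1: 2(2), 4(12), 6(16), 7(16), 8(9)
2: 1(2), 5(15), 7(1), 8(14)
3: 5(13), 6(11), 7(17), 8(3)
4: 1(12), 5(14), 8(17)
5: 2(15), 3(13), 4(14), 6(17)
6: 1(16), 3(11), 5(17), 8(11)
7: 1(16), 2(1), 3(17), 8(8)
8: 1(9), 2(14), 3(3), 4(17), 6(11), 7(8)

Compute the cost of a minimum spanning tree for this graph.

50

Kruskal: consider edges lightest-first.
2-7 (1): add — endpoints in different components.
1-2 (2): add — endpoints in different components.
3-8 (3): add — endpoints in different components.
7-8 (8): add — endpoints in different components.
1-8 (9): skip — 1 and 8 already connected.
3-6 (11): add — endpoints in different components.
6-8 (11): skip — 6 and 8 already connected.
1-4 (12): add — endpoints in different components.
3-5 (13): add — endpoints in different components.
MST edges: 2-7, 1-2, 3-8, 7-8, 3-6, 1-4, 3-5; total weight 1+2+3+8+11+12+13 = 50.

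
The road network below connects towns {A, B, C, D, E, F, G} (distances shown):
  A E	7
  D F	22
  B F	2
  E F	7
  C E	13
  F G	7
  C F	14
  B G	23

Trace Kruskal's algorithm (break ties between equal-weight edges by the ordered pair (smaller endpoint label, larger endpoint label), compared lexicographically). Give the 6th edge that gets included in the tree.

Sort edges by weight, then run Kruskal:
B F (2): add. Components now {A} {B,F} {C} {D} {E} {G}
A E (7): add. Components now {A,E} {B,F} {C} {D} {G}
E F (7): add. Components now {A,B,E,F} {C} {D} {G}
F G (7): add. Components now {A,B,E,F,G} {C} {D}
C E (13): add. Components now {A,B,C,E,F,G} {D}
C F (14): skip — C and F already connected.
D F (22): add. Components now {A,B,C,D,E,F,G}
The 6th edge added is D F.

D-F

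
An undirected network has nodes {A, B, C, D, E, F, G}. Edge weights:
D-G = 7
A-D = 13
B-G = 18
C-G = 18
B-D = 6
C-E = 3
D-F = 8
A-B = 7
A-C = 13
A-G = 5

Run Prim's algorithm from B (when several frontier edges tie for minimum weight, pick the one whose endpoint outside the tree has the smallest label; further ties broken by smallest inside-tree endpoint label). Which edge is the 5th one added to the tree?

Prim, starting at B.
Step 1: frontier [B-D 6, A-B 7, B-G 18] → take B-D (6); add D.
Step 2: frontier [A-B 7, B-G 18, D-G 7, D-F 8, A-D 13] → take A-B (7); add A.
Step 3: frontier [A-G 5, A-C 13, B-G 18, D-G 7, D-F 8] → take A-G (5); add G.
Step 4: frontier [A-C 13, D-F 8, C-G 18] → take D-F (8); add F.
Step 5: frontier [A-C 13, C-G 18] → take A-C (13); add C.
Step 6: frontier [C-E 3] → take C-E (3); add E.
The 5th edge added is A-C.

A-C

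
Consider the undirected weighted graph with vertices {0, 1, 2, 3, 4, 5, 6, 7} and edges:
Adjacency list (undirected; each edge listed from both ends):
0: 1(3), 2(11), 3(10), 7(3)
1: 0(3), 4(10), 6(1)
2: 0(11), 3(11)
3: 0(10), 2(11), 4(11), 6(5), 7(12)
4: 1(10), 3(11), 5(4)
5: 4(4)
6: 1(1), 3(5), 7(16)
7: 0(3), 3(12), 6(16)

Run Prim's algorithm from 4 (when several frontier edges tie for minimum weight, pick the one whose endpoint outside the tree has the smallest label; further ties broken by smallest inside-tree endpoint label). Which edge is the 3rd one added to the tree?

Grow the tree from 4 using Prim:
Step 1: frontier [4—5 4, 1—4 10, 3—4 11] → take 4—5 (4); add 5.
Step 2: frontier [1—4 10, 3—4 11] → take 1—4 (10); add 1.
Step 3: frontier [1—6 1, 0—1 3, 3—4 11] → take 1—6 (1); add 6.
Step 4: frontier [0—1 3, 3—4 11, 3—6 5, 6—7 16] → take 0—1 (3); add 0.
Step 5: frontier [0—7 3, 0—3 10, 0—2 11, 3—4 11, 3—6 5, 6—7 16] → take 0—7 (3); add 7.
Step 6: frontier [0—3 10, 0—2 11, 3—4 11, 3—6 5, 3—7 12] → take 3—6 (5); add 3.
Step 7: frontier [0—2 11, 2—3 11] → take 0—2 (11); add 2.
The 3rd edge added is 1—6.

1-6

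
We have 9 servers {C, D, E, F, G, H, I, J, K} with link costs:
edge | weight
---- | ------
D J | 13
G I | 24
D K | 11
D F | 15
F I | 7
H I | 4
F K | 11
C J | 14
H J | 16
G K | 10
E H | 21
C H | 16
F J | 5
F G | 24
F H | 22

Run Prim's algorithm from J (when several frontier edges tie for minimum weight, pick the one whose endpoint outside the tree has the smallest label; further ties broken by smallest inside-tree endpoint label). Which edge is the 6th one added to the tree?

Prim's algorithm from J:
Step 1: cheapest edge leaving the tree is F J (5); add F.
Step 2: cheapest edge leaving the tree is F I (7); add I.
Step 3: cheapest edge leaving the tree is H I (4); add H.
Step 4: cheapest edge leaving the tree is F K (11); add K.
Step 5: cheapest edge leaving the tree is G K (10); add G.
Step 6: cheapest edge leaving the tree is D K (11); add D.
Step 7: cheapest edge leaving the tree is C J (14); add C.
Step 8: cheapest edge leaving the tree is E H (21); add E.
The 6th edge added is D K.

D-K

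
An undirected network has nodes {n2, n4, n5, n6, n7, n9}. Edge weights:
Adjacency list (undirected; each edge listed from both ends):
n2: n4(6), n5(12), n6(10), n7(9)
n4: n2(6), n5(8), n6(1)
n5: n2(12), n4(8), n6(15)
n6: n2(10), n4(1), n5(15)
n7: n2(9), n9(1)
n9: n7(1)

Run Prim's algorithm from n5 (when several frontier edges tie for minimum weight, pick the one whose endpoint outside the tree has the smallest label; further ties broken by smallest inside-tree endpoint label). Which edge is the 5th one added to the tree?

n7-n9

Prim's algorithm from n5:
Step 1: frontier [n4–n5 8, n2–n5 12, n5–n6 15] → take n4–n5 (8); add n4.
Step 2: frontier [n4–n6 1, n2–n4 6, n2–n5 12, n5–n6 15] → take n4–n6 (1); add n6.
Step 3: frontier [n2–n4 6, n2–n5 12, n2–n6 10] → take n2–n4 (6); add n2.
Step 4: frontier [n2–n7 9] → take n2–n7 (9); add n7.
Step 5: frontier [n7–n9 1] → take n7–n9 (1); add n9.
The 5th edge added is n7–n9.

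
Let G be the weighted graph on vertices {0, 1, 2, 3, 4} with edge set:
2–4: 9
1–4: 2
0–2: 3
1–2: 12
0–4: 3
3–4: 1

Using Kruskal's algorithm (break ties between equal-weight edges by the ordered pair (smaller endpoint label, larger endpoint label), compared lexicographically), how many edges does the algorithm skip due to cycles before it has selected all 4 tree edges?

0

Sort edges by weight, then run Kruskal:
3–4 (1): add — endpoints in different components.
1–4 (2): add — endpoints in different components.
0–2 (3): add — endpoints in different components.
0–4 (3): add — endpoints in different components.
Edges rejected before the tree was complete: 0.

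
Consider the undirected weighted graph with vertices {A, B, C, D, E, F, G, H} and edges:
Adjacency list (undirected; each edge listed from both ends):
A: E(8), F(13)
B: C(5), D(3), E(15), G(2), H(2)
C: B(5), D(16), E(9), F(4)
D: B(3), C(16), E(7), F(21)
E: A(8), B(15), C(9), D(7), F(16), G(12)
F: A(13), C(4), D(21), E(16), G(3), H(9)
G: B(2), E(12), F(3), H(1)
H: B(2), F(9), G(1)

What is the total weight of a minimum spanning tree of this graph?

28

Prim, starting at A.
Step 1: cheapest edge leaving the tree is A–E (8); add E.
Step 2: cheapest edge leaving the tree is D–E (7); add D.
Step 3: cheapest edge leaving the tree is B–D (3); add B.
Step 4: cheapest edge leaving the tree is B–G (2); add G.
Step 5: cheapest edge leaving the tree is G–H (1); add H.
Step 6: cheapest edge leaving the tree is F–G (3); add F.
Step 7: cheapest edge leaving the tree is C–F (4); add C.
MST edges: A–E, D–E, B–D, B–G, G–H, F–G, C–F; total weight 8+7+3+2+1+3+4 = 28.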